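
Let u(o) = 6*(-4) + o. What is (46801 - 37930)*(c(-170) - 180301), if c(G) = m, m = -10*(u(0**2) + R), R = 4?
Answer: -1597675971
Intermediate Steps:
u(o) = -24 + o
m = 200 (m = -10*((-24 + 0**2) + 4) = -10*((-24 + 0) + 4) = -10*(-24 + 4) = -10*(-20) = 200)
c(G) = 200
(46801 - 37930)*(c(-170) - 180301) = (46801 - 37930)*(200 - 180301) = 8871*(-180101) = -1597675971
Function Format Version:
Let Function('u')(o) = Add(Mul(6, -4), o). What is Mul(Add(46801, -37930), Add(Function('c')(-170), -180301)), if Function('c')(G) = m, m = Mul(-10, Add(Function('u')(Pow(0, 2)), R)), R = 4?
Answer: -1597675971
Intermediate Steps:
Function('u')(o) = Add(-24, o)
m = 200 (m = Mul(-10, Add(Add(-24, Pow(0, 2)), 4)) = Mul(-10, Add(Add(-24, 0), 4)) = Mul(-10, Add(-24, 4)) = Mul(-10, -20) = 200)
Function('c')(G) = 200
Mul(Add(46801, -37930), Add(Function('c')(-170), -180301)) = Mul(Add(46801, -37930), Add(200, -180301)) = Mul(8871, -180101) = -1597675971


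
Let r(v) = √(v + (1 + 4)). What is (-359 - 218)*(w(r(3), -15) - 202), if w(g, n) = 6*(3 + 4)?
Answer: 92320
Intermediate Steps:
r(v) = √(5 + v) (r(v) = √(v + 5) = √(5 + v))
w(g, n) = 42 (w(g, n) = 6*7 = 42)
(-359 - 218)*(w(r(3), -15) - 202) = (-359 - 218)*(42 - 202) = -577*(-160) = 92320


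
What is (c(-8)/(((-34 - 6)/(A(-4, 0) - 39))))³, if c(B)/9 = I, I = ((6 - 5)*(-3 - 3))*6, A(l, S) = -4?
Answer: -42253279587/1000 ≈ -4.2253e+7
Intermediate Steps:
I = -36 (I = (1*(-6))*6 = -6*6 = -36)
c(B) = -324 (c(B) = 9*(-36) = -324)
(c(-8)/(((-34 - 6)/(A(-4, 0) - 39))))³ = (-324*(-4 - 39)/(-34 - 6))³ = (-324/((-40/(-43))))³ = (-324/((-40*(-1/43))))³ = (-324/40/43)³ = (-324*43/40)³ = (-3483/10)³ = -42253279587/1000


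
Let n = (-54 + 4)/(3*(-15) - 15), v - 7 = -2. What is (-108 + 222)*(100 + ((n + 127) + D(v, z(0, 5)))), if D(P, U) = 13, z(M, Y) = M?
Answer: 27455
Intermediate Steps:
v = 5 (v = 7 - 2 = 5)
n = 5/6 (n = -50/(-45 - 15) = -50/(-60) = -50*(-1/60) = 5/6 ≈ 0.83333)
(-108 + 222)*(100 + ((n + 127) + D(v, z(0, 5)))) = (-108 + 222)*(100 + ((5/6 + 127) + 13)) = 114*(100 + (767/6 + 13)) = 114*(100 + 845/6) = 114*(1445/6) = 27455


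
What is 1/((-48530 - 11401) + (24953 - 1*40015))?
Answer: -1/74993 ≈ -1.3335e-5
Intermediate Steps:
1/((-48530 - 11401) + (24953 - 1*40015)) = 1/(-59931 + (24953 - 40015)) = 1/(-59931 - 15062) = 1/(-74993) = -1/74993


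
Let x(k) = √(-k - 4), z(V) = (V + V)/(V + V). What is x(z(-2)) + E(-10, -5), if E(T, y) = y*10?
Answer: -50 + I*√5 ≈ -50.0 + 2.2361*I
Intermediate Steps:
E(T, y) = 10*y
z(V) = 1 (z(V) = (2*V)/((2*V)) = (2*V)*(1/(2*V)) = 1)
x(k) = √(-4 - k)
x(z(-2)) + E(-10, -5) = √(-4 - 1*1) + 10*(-5) = √(-4 - 1) - 50 = √(-5) - 50 = I*√5 - 50 = -50 + I*√5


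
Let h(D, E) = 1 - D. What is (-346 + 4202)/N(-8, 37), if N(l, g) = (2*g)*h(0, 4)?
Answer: 1928/37 ≈ 52.108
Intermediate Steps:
N(l, g) = 2*g (N(l, g) = (2*g)*(1 - 1*0) = (2*g)*(1 + 0) = (2*g)*1 = 2*g)
(-346 + 4202)/N(-8, 37) = (-346 + 4202)/((2*37)) = 3856/74 = 3856*(1/74) = 1928/37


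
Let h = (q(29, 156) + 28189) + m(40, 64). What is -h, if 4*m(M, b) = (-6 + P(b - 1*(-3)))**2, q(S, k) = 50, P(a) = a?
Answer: -116677/4 ≈ -29169.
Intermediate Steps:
m(M, b) = (-3 + b)**2/4 (m(M, b) = (-6 + (b - 1*(-3)))**2/4 = (-6 + (b + 3))**2/4 = (-6 + (3 + b))**2/4 = (-3 + b)**2/4)
h = 116677/4 (h = (50 + 28189) + (-3 + 64)**2/4 = 28239 + (1/4)*61**2 = 28239 + (1/4)*3721 = 28239 + 3721/4 = 116677/4 ≈ 29169.)
-h = -1*116677/4 = -116677/4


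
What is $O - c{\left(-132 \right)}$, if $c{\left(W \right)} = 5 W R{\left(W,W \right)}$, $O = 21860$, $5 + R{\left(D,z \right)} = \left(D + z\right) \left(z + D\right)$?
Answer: $46017920$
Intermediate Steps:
$R{\left(D,z \right)} = -5 + \left(D + z\right)^{2}$ ($R{\left(D,z \right)} = -5 + \left(D + z\right) \left(z + D\right) = -5 + \left(D + z\right) \left(D + z\right) = -5 + \left(D + z\right)^{2}$)
$c{\left(W \right)} = 5 W \left(-5 + 4 W^{2}\right)$ ($c{\left(W \right)} = 5 W \left(-5 + \left(W + W\right)^{2}\right) = 5 W \left(-5 + \left(2 W\right)^{2}\right) = 5 W \left(-5 + 4 W^{2}\right)$)
$O - c{\left(-132 \right)} = 21860 - \left(\left(-25\right) \left(-132\right) + 20 \left(-132\right)^{3}\right) = 21860 - \left(3300 + 20 \left(-2299968\right)\right) = 21860 - \left(3300 - 45999360\right) = 21860 - -45996060 = 21860 + 45996060 = 46017920$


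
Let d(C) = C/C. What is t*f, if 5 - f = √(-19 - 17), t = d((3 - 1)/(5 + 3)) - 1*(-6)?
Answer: 35 - 42*I ≈ 35.0 - 42.0*I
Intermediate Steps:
d(C) = 1
t = 7 (t = 1 - 1*(-6) = 1 + 6 = 7)
f = 5 - 6*I (f = 5 - √(-19 - 17) = 5 - √(-36) = 5 - 6*I ≈ 5.0 - 6.0*I)
t*f = 7*(5 - 6*I) = 35 - 42*I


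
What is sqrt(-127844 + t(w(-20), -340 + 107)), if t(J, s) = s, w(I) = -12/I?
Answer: I*sqrt(128077) ≈ 357.88*I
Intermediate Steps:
sqrt(-127844 + t(w(-20), -340 + 107)) = sqrt(-127844 + (-340 + 107)) = sqrt(-127844 - 233) = sqrt(-128077) = I*sqrt(128077)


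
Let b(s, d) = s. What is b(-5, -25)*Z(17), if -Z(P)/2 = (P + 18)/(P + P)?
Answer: 175/17 ≈ 10.294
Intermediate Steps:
Z(P) = -(18 + P)/P (Z(P) = -2*(P + 18)/(P + P) = -2*(18 + P)/(2*P) = -2*(18 + P)*1/(2*P) = -(18 + P)/P)
b(-5, -25)*Z(17) = -5*(-18 - 1*17)/17 = -5*(-18 - 17)/17 = -5*(-35)/17 = -5*(-35/17) = 175/17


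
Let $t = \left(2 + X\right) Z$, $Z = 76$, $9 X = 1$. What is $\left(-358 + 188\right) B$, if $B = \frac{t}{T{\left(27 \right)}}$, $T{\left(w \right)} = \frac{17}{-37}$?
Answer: $\frac{534280}{9} \approx 59364.0$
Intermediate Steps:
$X = \frac{1}{9}$ ($X = \frac{1}{9} \cdot 1 = \frac{1}{9} \approx 0.11111$)
$T{\left(w \right)} = - \frac{17}{37}$ ($T{\left(w \right)} = 17 \left(- \frac{1}{37}\right) = - \frac{17}{37}$)
$t = \frac{1444}{9}$ ($t = \left(2 + \frac{1}{9}\right) 76 = \frac{19}{9} \cdot 76 = \frac{1444}{9} \approx 160.44$)
$B = - \frac{53428}{153}$ ($B = \frac{1444}{9 \left(- \frac{17}{37}\right)} = \frac{1444}{9} \left(- \frac{37}{17}\right) = - \frac{53428}{153} \approx -349.2$)
$\left(-358 + 188\right) B = \left(-358 + 188\right) \left(- \frac{53428}{153}\right) = \left(-170\right) \left(- \frac{53428}{153}\right) = \frac{534280}{9}$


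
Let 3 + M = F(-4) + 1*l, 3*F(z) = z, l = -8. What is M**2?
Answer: 1369/9 ≈ 152.11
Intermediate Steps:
F(z) = z/3
M = -37/3 (M = -3 + ((1/3)*(-4) + 1*(-8)) = -3 + (-4/3 - 8) = -3 - 28/3 = -37/3 ≈ -12.333)
M**2 = (-37/3)**2 = 1369/9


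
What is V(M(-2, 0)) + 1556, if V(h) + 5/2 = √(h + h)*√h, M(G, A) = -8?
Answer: 3107/2 - 8*√2 ≈ 1542.2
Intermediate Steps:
V(h) = -5/2 + h*√2 (V(h) = -5/2 + √(h + h)*√h = -5/2 + √(2*h)*√h = -5/2 + (√2*√h)*√h = -5/2 + h*√2)
V(M(-2, 0)) + 1556 = (-5/2 - 8*√2) + 1556 = 3107/2 - 8*√2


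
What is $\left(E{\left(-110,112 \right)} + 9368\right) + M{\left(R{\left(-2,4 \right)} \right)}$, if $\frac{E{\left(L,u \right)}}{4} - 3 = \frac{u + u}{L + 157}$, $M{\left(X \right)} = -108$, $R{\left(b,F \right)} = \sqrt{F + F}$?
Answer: $\frac{436680}{47} \approx 9291.1$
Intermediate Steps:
$R{\left(b,F \right)} = \sqrt{2} \sqrt{F}$ ($R{\left(b,F \right)} = \sqrt{2 F} = \sqrt{2} \sqrt{F}$)
$E{\left(L,u \right)} = 12 + \frac{8 u}{157 + L}$ ($E{\left(L,u \right)} = 12 + 4 \frac{u + u}{L + 157} = 12 + 4 \frac{2 u}{157 + L} = 12 + \frac{8 u}{157 + L}$)
$\left(E{\left(-110,112 \right)} + 9368\right) + M{\left(R{\left(-2,4 \right)} \right)} = \left(\frac{4 \left(471 + 2 \cdot 112 + 3 \left(-110\right)\right)}{157 - 110} + 9368\right) - 108 = \left(\frac{4 \left(471 + 224 - 330\right)}{47} + 9368\right) - 108 = \left(4 \cdot \frac{1}{47} \cdot 365 + 9368\right) - 108 = \left(\frac{1460}{47} + 9368\right) - 108 = \frac{441756}{47} - 108 = \frac{436680}{47}$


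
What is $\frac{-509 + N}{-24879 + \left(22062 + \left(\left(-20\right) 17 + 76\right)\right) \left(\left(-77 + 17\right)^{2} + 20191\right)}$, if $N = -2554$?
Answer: $- \frac{1021}{172857113} \approx -5.9066 \cdot 10^{-6}$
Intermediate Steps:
$\frac{-509 + N}{-24879 + \left(22062 + \left(\left(-20\right) 17 + 76\right)\right) \left(\left(-77 + 17\right)^{2} + 20191\right)} = \frac{-509 - 2554}{-24879 + \left(22062 + \left(\left(-20\right) 17 + 76\right)\right) \left(\left(-77 + 17\right)^{2} + 20191\right)} = - \frac{3063}{-24879 + \left(22062 + \left(-340 + 76\right)\right) \left(\left(-60\right)^{2} + 20191\right)} = - \frac{3063}{-24879 + \left(22062 - 264\right) \left(3600 + 20191\right)} = - \frac{3063}{-24879 + 21798 \cdot 23791} = - \frac{3063}{-24879 + 518596218} = - \frac{3063}{518571339} = \left(-3063\right) \frac{1}{518571339} = - \frac{1021}{172857113}$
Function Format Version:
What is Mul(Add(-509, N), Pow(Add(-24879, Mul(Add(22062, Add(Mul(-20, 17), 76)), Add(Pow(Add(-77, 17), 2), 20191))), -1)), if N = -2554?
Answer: Rational(-1021, 172857113) ≈ -5.9066e-6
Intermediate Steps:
Mul(Add(-509, N), Pow(Add(-24879, Mul(Add(22062, Add(Mul(-20, 17), 76)), Add(Pow(Add(-77, 17), 2), 20191))), -1)) = Mul(Add(-509, -2554), Pow(Add(-24879, Mul(Add(22062, Add(Mul(-20, 17), 76)), Add(Pow(Add(-77, 17), 2), 20191))), -1)) = Mul(-3063, Pow(Add(-24879, Mul(Add(22062, Add(-340, 76)), Add(Pow(-60, 2), 20191))), -1)) = Mul(-3063, Pow(Add(-24879, Mul(Add(22062, -264), Add(3600, 20191))), -1)) = Mul(-3063, Pow(Add(-24879, Mul(21798, 23791)), -1)) = Mul(-3063, Pow(Add(-24879, 518596218), -1)) = Mul(-3063, Pow(518571339, -1)) = Mul(-3063, Rational(1, 518571339)) = Rational(-1021, 172857113)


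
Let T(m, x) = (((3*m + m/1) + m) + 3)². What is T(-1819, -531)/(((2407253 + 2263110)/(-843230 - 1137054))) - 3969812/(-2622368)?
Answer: -15331403692344393279/437407517128 ≈ -3.5051e+7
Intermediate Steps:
T(m, x) = (3 + 5*m)² (T(m, x) = (((3*m + m*1) + m) + 3)² = (((3*m + m) + m) + 3)² = ((4*m + m) + 3)² = (5*m + 3)² = (3 + 5*m)²)
T(-1819, -531)/(((2407253 + 2263110)/(-843230 - 1137054))) - 3969812/(-2622368) = (3 + 5*(-1819))²/(((2407253 + 2263110)/(-843230 - 1137054))) - 3969812/(-2622368) = (3 - 9095)²/((4670363/(-1980284))) - 3969812*(-1/2622368) = (-9092)²/((4670363*(-1/1980284))) + 141779/93656 = 82664464/(-4670363/1980284) + 141779/93656 = 82664464*(-1980284/4670363) + 141779/93656 = -163699115427776/4670363 + 141779/93656 = -15331403692344393279/437407517128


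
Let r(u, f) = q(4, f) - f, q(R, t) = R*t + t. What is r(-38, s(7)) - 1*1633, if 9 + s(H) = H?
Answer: -1641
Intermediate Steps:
q(R, t) = t + R*t
s(H) = -9 + H
r(u, f) = 4*f (r(u, f) = f*(1 + 4) - f = f*5 - f = 5*f - f = 4*f)
r(-38, s(7)) - 1*1633 = 4*(-9 + 7) - 1*1633 = 4*(-2) - 1633 = -8 - 1633 = -1641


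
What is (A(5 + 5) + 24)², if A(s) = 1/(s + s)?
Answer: 231361/400 ≈ 578.40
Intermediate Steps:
A(s) = 1/(2*s)
(A(5 + 5) + 24)² = (1/(2*(5 + 5)) + 24)² = ((½)/10 + 24)² = ((½)*(⅒) + 24)² = (1/20 + 24)² = (481/20)² = 231361/400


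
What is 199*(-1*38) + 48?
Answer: -7514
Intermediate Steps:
199*(-1*38) + 48 = 199*(-38) + 48 = -7562 + 48 = -7514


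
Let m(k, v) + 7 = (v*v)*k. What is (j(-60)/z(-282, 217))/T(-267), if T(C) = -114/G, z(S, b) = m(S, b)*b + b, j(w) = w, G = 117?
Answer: -65/3041652544 ≈ -2.1370e-8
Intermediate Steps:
m(k, v) = -7 + k*v² (m(k, v) = -7 + (v*v)*k = -7 + v²*k = -7 + k*v²)
z(S, b) = b + b*(-7 + S*b²) (z(S, b) = (-7 + S*b²)*b + b = b*(-7 + S*b²) + b = b + b*(-7 + S*b²))
T(C) = -38/39 (T(C) = -114/117 = -114*1/117 = -38/39)
(j(-60)/z(-282, 217))/T(-267) = (-60*1/(217*(-6 - 282*217²)))/(-38/39) = -60*1/(217*(-6 - 282*47089))*(-39/38) = -60*1/(217*(-6 - 13279098))*(-39/38) = -60/(217*(-13279104))*(-39/38) = -60/(-2881565568)*(-39/38) = -60*(-1/2881565568)*(-39/38) = (5/240130464)*(-39/38) = -65/3041652544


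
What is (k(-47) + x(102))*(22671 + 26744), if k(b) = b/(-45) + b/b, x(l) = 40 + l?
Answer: 64061606/9 ≈ 7.1180e+6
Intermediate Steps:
k(b) = 1 - b/45 (k(b) = b*(-1/45) + 1 = -b/45 + 1 = 1 - b/45)
(k(-47) + x(102))*(22671 + 26744) = ((1 - 1/45*(-47)) + (40 + 102))*(22671 + 26744) = ((1 + 47/45) + 142)*49415 = (92/45 + 142)*49415 = (6482/45)*49415 = 64061606/9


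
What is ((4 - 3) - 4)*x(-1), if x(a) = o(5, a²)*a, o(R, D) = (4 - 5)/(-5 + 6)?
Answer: -3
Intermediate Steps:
o(R, D) = -1 (o(R, D) = -1/1 = -1*1 = -1)
x(a) = -a
((4 - 3) - 4)*x(-1) = ((4 - 3) - 4)*(-1*(-1)) = (1 - 4)*1 = -3*1 = -3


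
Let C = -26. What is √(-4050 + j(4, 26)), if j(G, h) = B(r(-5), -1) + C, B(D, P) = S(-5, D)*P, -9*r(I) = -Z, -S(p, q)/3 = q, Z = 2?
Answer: I*√36678/3 ≈ 63.838*I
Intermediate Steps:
S(p, q) = -3*q
r(I) = 2/9 (r(I) = -(-1)*2/9 = -⅑*(-2) = 2/9)
B(D, P) = -3*D*P (B(D, P) = (-3*D)*P = -3*D*P)
j(G, h) = -76/3 (j(G, h) = -3*2/9*(-1) - 26 = ⅔ - 26 = -76/3)
√(-4050 + j(4, 26)) = √(-4050 - 76/3) = √(-12226/3) = I*√36678/3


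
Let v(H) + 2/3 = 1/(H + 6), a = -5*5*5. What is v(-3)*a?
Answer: 125/3 ≈ 41.667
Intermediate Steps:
a = -125 (a = -25*5 = -125)
v(H) = -⅔ + 1/(6 + H) (v(H) = -⅔ + 1/(H + 6) = -⅔ + 1/(6 + H))
v(-3)*a = ((-9 - 2*(-3))/(3*(6 - 3)))*(-125) = ((⅓)*(-9 + 6)/3)*(-125) = ((⅓)*(⅓)*(-3))*(-125) = -⅓*(-125) = 125/3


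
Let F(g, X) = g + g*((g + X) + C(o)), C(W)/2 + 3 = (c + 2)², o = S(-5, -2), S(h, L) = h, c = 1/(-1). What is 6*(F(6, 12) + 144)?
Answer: 1404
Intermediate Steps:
c = -1
o = -5
C(W) = -4 (C(W) = -6 + 2*(-1 + 2)² = -6 + 2*1² = -6 + 2*1 = -6 + 2 = -4)
F(g, X) = g + g*(-4 + X + g) (F(g, X) = g + g*((g + X) - 4) = g + g*((X + g) - 4) = g + g*(-4 + X + g))
6*(F(6, 12) + 144) = 6*(6*(-3 + 12 + 6) + 144) = 6*(6*15 + 144) = 6*(90 + 144) = 6*234 = 1404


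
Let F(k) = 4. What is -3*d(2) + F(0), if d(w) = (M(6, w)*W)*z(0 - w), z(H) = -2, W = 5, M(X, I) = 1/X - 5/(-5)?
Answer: 39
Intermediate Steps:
M(X, I) = 1 + 1/X (M(X, I) = 1/X - 5*(-1/5) = 1/X + 1 = 1 + 1/X)
d(w) = -35/3 (d(w) = (((1 + 6)/6)*5)*(-2) = (((1/6)*7)*5)*(-2) = ((7/6)*5)*(-2) = (35/6)*(-2) = -35/3)
-3*d(2) + F(0) = -3*(-35/3) + 4 = 35 + 4 = 39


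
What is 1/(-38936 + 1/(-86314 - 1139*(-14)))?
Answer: -70368/2739848449 ≈ -2.5683e-5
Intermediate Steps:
1/(-38936 + 1/(-86314 - 1139*(-14))) = 1/(-38936 + 1/(-86314 + 15946)) = 1/(-38936 + 1/(-70368)) = 1/(-38936 - 1/70368) = 1/(-2739848449/70368) = -70368/2739848449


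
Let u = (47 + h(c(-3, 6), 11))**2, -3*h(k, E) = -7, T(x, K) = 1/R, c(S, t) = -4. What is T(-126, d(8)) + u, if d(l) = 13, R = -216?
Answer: 525695/216 ≈ 2433.8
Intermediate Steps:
T(x, K) = -1/216 (T(x, K) = 1/(-216) = -1/216)
h(k, E) = 7/3 (h(k, E) = -1/3*(-7) = 7/3)
u = 21904/9 (u = (47 + 7/3)**2 = (148/3)**2 = 21904/9 ≈ 2433.8)
T(-126, d(8)) + u = -1/216 + 21904/9 = 525695/216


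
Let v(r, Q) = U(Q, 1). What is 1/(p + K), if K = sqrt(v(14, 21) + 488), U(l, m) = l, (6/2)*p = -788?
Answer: -2364/616363 - 9*sqrt(509)/616363 ≈ -0.0041648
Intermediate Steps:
p = -788/3 (p = (1/3)*(-788) = -788/3 ≈ -262.67)
v(r, Q) = Q
K = sqrt(509) (K = sqrt(21 + 488) = sqrt(509) ≈ 22.561)
1/(p + K) = 1/(-788/3 + sqrt(509))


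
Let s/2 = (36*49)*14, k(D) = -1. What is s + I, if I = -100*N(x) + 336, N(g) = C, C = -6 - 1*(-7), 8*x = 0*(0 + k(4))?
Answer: 49628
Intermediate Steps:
x = 0 (x = (0*(0 - 1))/8 = (0*(-1))/8 = (⅛)*0 = 0)
s = 49392 (s = 2*((36*49)*14) = 2*(1764*14) = 2*24696 = 49392)
C = 1 (C = -6 + 7 = 1)
N(g) = 1
I = 236 (I = -100*1 + 336 = -100 + 336 = 236)
s + I = 49392 + 236 = 49628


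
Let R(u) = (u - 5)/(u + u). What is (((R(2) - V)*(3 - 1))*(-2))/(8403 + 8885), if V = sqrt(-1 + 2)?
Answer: 7/17288 ≈ 0.00040491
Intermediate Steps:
V = 1 (V = sqrt(1) = 1)
R(u) = (-5 + u)/(2*u) (R(u) = (-5 + u)/((2*u)) = (-5 + u)*(1/(2*u)) = (-5 + u)/(2*u))
(((R(2) - V)*(3 - 1))*(-2))/(8403 + 8885) = ((((1/2)*(-5 + 2)/2 - 1*1)*(3 - 1))*(-2))/(8403 + 8885) = ((((1/2)*(1/2)*(-3) - 1)*2)*(-2))/17288 = (((-3/4 - 1)*2)*(-2))*(1/17288) = (-7/4*2*(-2))*(1/17288) = -7/2*(-2)*(1/17288) = 7*(1/17288) = 7/17288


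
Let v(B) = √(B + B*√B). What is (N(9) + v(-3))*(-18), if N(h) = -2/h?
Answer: 4 - 18*√(-3 - 3*I*√3) ≈ -18.045 + 38.184*I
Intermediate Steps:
v(B) = √(B + B^(3/2))
(N(9) + v(-3))*(-18) = (-2/9 + √(-3 + (-3)^(3/2)))*(-18) = (-2*⅑ + √(-3 - 3*I*√3))*(-18) = (-2/9 + √(-3 - 3*I*√3))*(-18) = 4 - 18*√(-3 - 3*I*√3)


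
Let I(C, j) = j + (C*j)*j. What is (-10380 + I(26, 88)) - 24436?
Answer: 166616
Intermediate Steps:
I(C, j) = j + C*j**2
(-10380 + I(26, 88)) - 24436 = (-10380 + 88*(1 + 26*88)) - 24436 = (-10380 + 88*(1 + 2288)) - 24436 = (-10380 + 88*2289) - 24436 = (-10380 + 201432) - 24436 = 191052 - 24436 = 166616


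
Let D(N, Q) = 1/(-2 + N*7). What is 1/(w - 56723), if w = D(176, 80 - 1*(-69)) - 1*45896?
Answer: -1230/126221369 ≈ -9.7448e-6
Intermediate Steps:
D(N, Q) = 1/(-2 + 7*N)
w = -56452079/1230 (w = 1/(-2 + 7*176) - 1*45896 = 1/(-2 + 1232) - 45896 = 1/1230 - 45896 = -56452079/1230 ≈ -45896.)
1/(w - 56723) = 1/(-56452079/1230 - 56723) = 1/(-126221369/1230) = -1230/126221369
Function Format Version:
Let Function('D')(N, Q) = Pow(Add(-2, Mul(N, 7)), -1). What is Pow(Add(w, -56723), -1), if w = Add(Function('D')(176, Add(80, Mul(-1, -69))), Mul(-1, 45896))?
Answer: Rational(-1230, 126221369) ≈ -9.7448e-6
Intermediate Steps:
Function('D')(N, Q) = Pow(Add(-2, Mul(7, N)), -1)
w = Rational(-56452079, 1230) (w = Add(Pow(Add(-2, Mul(7, 176)), -1), Mul(-1, 45896)) = Add(Pow(Add(-2, 1232), -1), -45896) = Add(Pow(1230, -1), -45896) = Add(Rational(1, 1230), -45896) = Rational(-56452079, 1230) ≈ -45896.)
Pow(Add(w, -56723), -1) = Pow(Add(Rational(-56452079, 1230), -56723), -1) = Pow(Rational(-126221369, 1230), -1) = Rational(-1230, 126221369)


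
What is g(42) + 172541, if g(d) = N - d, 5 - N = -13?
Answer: 172517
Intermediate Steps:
N = 18 (N = 5 - 1*(-13) = 5 + 13 = 18)
g(d) = 18 - d
g(42) + 172541 = (18 - 1*42) + 172541 = (18 - 42) + 172541 = -24 + 172541 = 172517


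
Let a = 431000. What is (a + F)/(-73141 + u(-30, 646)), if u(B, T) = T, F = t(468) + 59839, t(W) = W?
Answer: -163769/24165 ≈ -6.7771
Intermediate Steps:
F = 60307 (F = 468 + 59839 = 60307)
(a + F)/(-73141 + u(-30, 646)) = (431000 + 60307)/(-73141 + 646) = 491307/(-72495) = 491307*(-1/72495) = -163769/24165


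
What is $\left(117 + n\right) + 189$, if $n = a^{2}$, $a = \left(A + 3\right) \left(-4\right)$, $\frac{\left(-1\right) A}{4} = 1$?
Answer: $322$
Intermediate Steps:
$A = -4$ ($A = \left(-4\right) 1 = -4$)
$a = 4$ ($a = \left(-4 + 3\right) \left(-4\right) = \left(-1\right) \left(-4\right) = 4$)
$n = 16$ ($n = 4^{2} = 16$)
$\left(117 + n\right) + 189 = \left(117 + 16\right) + 189 = 133 + 189 = 322$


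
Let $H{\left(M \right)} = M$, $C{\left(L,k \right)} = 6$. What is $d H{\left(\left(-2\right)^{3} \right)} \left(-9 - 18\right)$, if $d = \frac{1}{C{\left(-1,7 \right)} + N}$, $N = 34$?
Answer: $\frac{27}{5} \approx 5.4$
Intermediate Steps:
$d = \frac{1}{40}$ ($d = \frac{1}{6 + 34} = \frac{1}{40} \approx 0.025$)
$d H{\left(\left(-2\right)^{3} \right)} \left(-9 - 18\right) = \frac{\left(-2\right)^{3}}{40} \left(-9 - 18\right) = \frac{1}{40} \left(-8\right) \left(-27\right) = \left(- \frac{1}{5}\right) \left(-27\right) = \frac{27}{5}$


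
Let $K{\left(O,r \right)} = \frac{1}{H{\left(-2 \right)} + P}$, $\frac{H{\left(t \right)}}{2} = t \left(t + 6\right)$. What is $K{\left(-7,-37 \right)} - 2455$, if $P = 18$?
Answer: $- \frac{4909}{2} \approx -2454.5$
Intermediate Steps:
$H{\left(t \right)} = 2 t \left(6 + t\right)$ ($H{\left(t \right)} = 2 t \left(t + 6\right) = 2 t \left(6 + t\right)$)
$K{\left(O,r \right)} = \frac{1}{2}$ ($K{\left(O,r \right)} = \frac{1}{2 \left(-2\right) \left(6 - 2\right) + 18} = \frac{1}{2 \left(-2\right) 4 + 18} = \frac{1}{-16 + 18} = \frac{1}{2}$)
$K{\left(-7,-37 \right)} - 2455 = \frac{1}{2} - 2455 = - \frac{4909}{2}$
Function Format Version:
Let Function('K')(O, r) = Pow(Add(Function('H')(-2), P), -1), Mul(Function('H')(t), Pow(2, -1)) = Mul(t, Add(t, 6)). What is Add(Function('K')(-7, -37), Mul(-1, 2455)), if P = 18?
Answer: Rational(-4909, 2) ≈ -2454.5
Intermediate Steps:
Function('H')(t) = Mul(2, t, Add(6, t)) (Function('H')(t) = Mul(2, Mul(t, Add(t, 6))) = Mul(2, Mul(t, Add(6, t))) = Mul(2, t, Add(6, t)))
Function('K')(O, r) = Rational(1, 2) (Function('K')(O, r) = Pow(Add(Mul(2, -2, Add(6, -2)), 18), -1) = Pow(Add(Mul(2, -2, 4), 18), -1) = Pow(Add(-16, 18), -1) = Pow(2, -1) = Rational(1, 2))
Add(Function('K')(-7, -37), Mul(-1, 2455)) = Add(Rational(1, 2), Mul(-1, 2455)) = Add(Rational(1, 2), -2455) = Rational(-4909, 2)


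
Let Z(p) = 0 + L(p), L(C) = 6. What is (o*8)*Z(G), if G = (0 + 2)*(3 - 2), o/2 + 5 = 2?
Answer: -288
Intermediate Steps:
o = -6 (o = -10 + 2*2 = -10 + 4 = -6)
G = 2 (G = 2*1 = 2)
Z(p) = 6 (Z(p) = 0 + 6 = 6)
(o*8)*Z(G) = -6*8*6 = -48*6 = -288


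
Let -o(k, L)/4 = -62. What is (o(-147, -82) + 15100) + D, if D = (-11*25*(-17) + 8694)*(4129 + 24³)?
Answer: 240029005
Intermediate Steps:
o(k, L) = 248 (o(k, L) = -4*(-62) = 248)
D = 240013657 (D = (-275*(-17) + 8694)*(4129 + 13824) = (4675 + 8694)*17953 = 13369*17953 = 240013657)
(o(-147, -82) + 15100) + D = (248 + 15100) + 240013657 = 15348 + 240013657 = 240029005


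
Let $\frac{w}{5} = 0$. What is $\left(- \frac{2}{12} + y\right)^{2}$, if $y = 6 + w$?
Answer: $\frac{1225}{36} \approx 34.028$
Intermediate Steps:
$w = 0$ ($w = 5 \cdot 0 = 0$)
$y = 6$ ($y = 6 + 0 = 6$)
$\left(- \frac{2}{12} + y\right)^{2} = \left(- \frac{2}{12} + 6\right)^{2} = \left(\left(-2\right) \frac{1}{12} + 6\right)^{2} = \left(- \frac{1}{6} + 6\right)^{2} = \left(\frac{35}{6}\right)^{2} = \frac{1225}{36}$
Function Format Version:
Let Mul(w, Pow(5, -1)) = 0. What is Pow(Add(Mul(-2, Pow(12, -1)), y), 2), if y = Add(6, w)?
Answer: Rational(1225, 36) ≈ 34.028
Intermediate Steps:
w = 0 (w = Mul(5, 0) = 0)
y = 6 (y = Add(6, 0) = 6)
Pow(Add(Mul(-2, Pow(12, -1)), y), 2) = Pow(Add(Mul(-2, Pow(12, -1)), 6), 2) = Pow(Add(Mul(-2, Rational(1, 12)), 6), 2) = Pow(Add(Rational(-1, 6), 6), 2) = Pow(Rational(35, 6), 2) = Rational(1225, 36)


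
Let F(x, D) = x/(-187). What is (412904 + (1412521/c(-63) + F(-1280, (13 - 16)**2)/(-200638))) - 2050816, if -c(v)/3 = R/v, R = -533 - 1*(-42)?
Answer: -15643256915820889/9210989623 ≈ -1.6983e+6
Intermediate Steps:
R = -491 (R = -533 + 42 = -491)
c(v) = 1473/v (c(v) = -(-1473)/v = 1473/v)
F(x, D) = -x/187 (F(x, D) = x*(-1/187) = -x/187)
(412904 + (1412521/c(-63) + F(-1280, (13 - 16)**2)/(-200638))) - 2050816 = (412904 + (1412521/((1473/(-63))) - 1/187*(-1280)/(-200638))) - 2050816 = (412904 + (1412521/((1473*(-1/63))) + (1280/187)*(-1/200638))) - 2050816 = (412904 + (1412521/(-491/21) - 640/18759653)) - 2050816 = (412904 + (1412521*(-21/491) - 640/18759653)) - 2050816 = (412904 + (-29662941/491 - 640/18759653)) - 2050816 = (412904 - 556466480433713/9210989623) - 2050816 = 3246787978861479/9210989623 - 2050816 = -15643256915820889/9210989623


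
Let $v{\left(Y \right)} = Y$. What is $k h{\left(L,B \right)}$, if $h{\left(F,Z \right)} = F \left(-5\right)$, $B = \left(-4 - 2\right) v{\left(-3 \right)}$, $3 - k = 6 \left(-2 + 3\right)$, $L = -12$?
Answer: $-180$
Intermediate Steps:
$k = -3$ ($k = 3 - 6 \left(-2 + 3\right) = 3 - 6 \cdot 1 = 3 - 6 = -3$)
$B = 18$ ($B = \left(-4 - 2\right) \left(-3\right) = \left(-6\right) \left(-3\right) = 18$)
$h{\left(F,Z \right)} = - 5 F$
$k h{\left(L,B \right)} = - 3 \left(\left(-5\right) \left(-12\right)\right) = \left(-3\right) 60 = -180$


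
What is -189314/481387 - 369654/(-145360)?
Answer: 75213973529/34987207160 ≈ 2.1498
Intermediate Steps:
-189314/481387 - 369654/(-145360) = -189314*1/481387 - 369654*(-1/145360) = -189314/481387 + 184827/72680 = 75213973529/34987207160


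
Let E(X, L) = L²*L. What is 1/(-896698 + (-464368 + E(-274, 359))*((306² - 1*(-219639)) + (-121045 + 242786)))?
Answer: 1/19925433250878 ≈ 5.0187e-14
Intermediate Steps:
E(X, L) = L³
1/(-896698 + (-464368 + E(-274, 359))*((306² - 1*(-219639)) + (-121045 + 242786))) = 1/(-896698 + (-464368 + 359³)*((306² - 1*(-219639)) + (-121045 + 242786))) = 1/(-896698 + (-464368 + 46268279)*((93636 + 219639) + 121741)) = 1/(-896698 + 45803911*(313275 + 121741)) = 1/(-896698 + 45803911*435016) = 1/(-896698 + 19925434147576) = 1/19925433250878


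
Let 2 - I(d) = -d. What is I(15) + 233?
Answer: 250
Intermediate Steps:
I(d) = 2 + d (I(d) = 2 - (-1)*d = 2 + d)
I(15) + 233 = (2 + 15) + 233 = 17 + 233 = 250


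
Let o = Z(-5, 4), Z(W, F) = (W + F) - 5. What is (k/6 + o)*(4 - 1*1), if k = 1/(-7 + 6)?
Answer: -37/2 ≈ -18.500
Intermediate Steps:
Z(W, F) = -5 + F + W (Z(W, F) = (F + W) - 5 = -5 + F + W)
o = -6 (o = -5 + 4 - 5 = -6)
k = -1 (k = 1/(-1) = -1)
(k/6 + o)*(4 - 1*1) = (-1/6 - 6)*(4 - 1*1) = (-1*1/6 - 6)*(4 - 1) = (-1/6 - 6)*3 = -37/6*3 = -37/2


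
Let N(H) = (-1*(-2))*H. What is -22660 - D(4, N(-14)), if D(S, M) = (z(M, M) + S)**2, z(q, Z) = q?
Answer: -23236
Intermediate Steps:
N(H) = 2*H
D(S, M) = (M + S)**2
-22660 - D(4, N(-14)) = -22660 - (2*(-14) + 4)**2 = -22660 - (-28 + 4)**2 = -22660 - 1*(-24)**2 = -22660 - 1*576 = -22660 - 576 = -23236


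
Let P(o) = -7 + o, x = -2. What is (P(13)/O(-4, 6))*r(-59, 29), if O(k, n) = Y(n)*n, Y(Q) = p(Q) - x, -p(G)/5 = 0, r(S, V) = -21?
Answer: -21/2 ≈ -10.500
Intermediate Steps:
p(G) = 0 (p(G) = -5*0 = 0)
Y(Q) = 2 (Y(Q) = 0 - 1*(-2) = 0 + 2 = 2)
O(k, n) = 2*n
(P(13)/O(-4, 6))*r(-59, 29) = ((-7 + 13)/((2*6)))*(-21) = (6/12)*(-21) = (6*(1/12))*(-21) = (1/2)*(-21) = -21/2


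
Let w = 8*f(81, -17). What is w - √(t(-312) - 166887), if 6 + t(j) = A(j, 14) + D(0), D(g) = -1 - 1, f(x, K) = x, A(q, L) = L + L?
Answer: 648 - I*√166867 ≈ 648.0 - 408.49*I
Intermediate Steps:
A(q, L) = 2*L
D(g) = -2
t(j) = 20 (t(j) = -6 + (2*14 - 2) = -6 + (28 - 2) = -6 + 26 = 20)
w = 648 (w = 8*81 = 648)
w - √(t(-312) - 166887) = 648 - √(20 - 166887) = 648 - √(-166867) = 648 - I*√166867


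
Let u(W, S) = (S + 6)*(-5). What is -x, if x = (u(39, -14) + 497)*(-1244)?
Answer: 668028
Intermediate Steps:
u(W, S) = -30 - 5*S (u(W, S) = (6 + S)*(-5) = -30 - 5*S)
x = -668028 (x = ((-30 - 5*(-14)) + 497)*(-1244) = ((-30 + 70) + 497)*(-1244) = (40 + 497)*(-1244) = 537*(-1244) = -668028)
-x = -1*(-668028) = 668028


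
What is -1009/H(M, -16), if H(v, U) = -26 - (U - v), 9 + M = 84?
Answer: -1009/65 ≈ -15.523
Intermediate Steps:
M = 75 (M = -9 + 84 = 75)
H(v, U) = -26 + v - U (H(v, U) = -26 + (v - U) = -26 + v - U)
-1009/H(M, -16) = -1009/(-26 + 75 - 1*(-16)) = -1009/(-26 + 75 + 16) = -1009/65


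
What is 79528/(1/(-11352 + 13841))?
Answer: 197945192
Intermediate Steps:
79528/(1/(-11352 + 13841)) = 79528/(1/2489) = 79528*2489 = 197945192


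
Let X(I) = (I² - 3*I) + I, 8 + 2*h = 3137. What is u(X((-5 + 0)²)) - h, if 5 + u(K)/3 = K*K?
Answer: 1980591/2 ≈ 9.9030e+5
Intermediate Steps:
h = 3129/2 (h = -4 + (½)*3137 = -4 + 3137/2 = 3129/2 ≈ 1564.5)
X(I) = I² - 2*I
u(K) = -15 + 3*K² (u(K) = -15 + 3*(K*K) = -15 + 3*K²)
u(X((-5 + 0)²)) - h = (-15 + 3*((-5 + 0)²*(-2 + (-5 + 0)²))²) - 1*3129/2 = (-15 + 3*((-5)²*(-2 + (-5)²))²) - 3129/2 = (-15 + 3*(25*(-2 + 25))²) - 3129/2 = (-15 + 3*(25*23)²) - 3129/2 = (-15 + 3*575²) - 3129/2 = (-15 + 3*330625) - 3129/2 = (-15 + 991875) - 3129/2 = 991860 - 3129/2 = 1980591/2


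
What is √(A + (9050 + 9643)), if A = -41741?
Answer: 2*I*√5762 ≈ 151.82*I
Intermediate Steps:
√(A + (9050 + 9643)) = √(-41741 + (9050 + 9643)) = √(-41741 + 18693) = √(-23048) = 2*I*√5762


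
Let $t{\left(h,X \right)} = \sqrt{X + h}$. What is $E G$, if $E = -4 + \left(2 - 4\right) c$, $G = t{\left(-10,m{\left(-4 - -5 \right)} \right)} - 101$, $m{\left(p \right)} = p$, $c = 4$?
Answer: $1212 - 36 i \approx 1212.0 - 36.0 i$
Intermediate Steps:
$G = -101 + 3 i$ ($G = \sqrt{\left(-4 - -5\right) - 10} - 101 = \sqrt{\left(-4 + 5\right) - 10} - 101 = \sqrt{1 - 10} - 101 = \sqrt{-9} - 101 = 3 i - 101 = -101 + 3 i \approx -101.0 + 3.0 i$)
$E = -12$ ($E = -4 + \left(2 - 4\right) 4 = -4 - 8 = -12$)
$E G = - 12 \left(-101 + 3 i\right) = 1212 - 36 i$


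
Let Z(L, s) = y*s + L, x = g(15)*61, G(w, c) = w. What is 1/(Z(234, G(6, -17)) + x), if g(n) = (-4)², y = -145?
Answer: 1/340 ≈ 0.0029412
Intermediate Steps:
g(n) = 16
x = 976 (x = 16*61 = 976)
Z(L, s) = L - 145*s (Z(L, s) = -145*s + L = L - 145*s)
1/(Z(234, G(6, -17)) + x) = 1/((234 - 145*6) + 976) = 1/((234 - 870) + 976) = 1/(-636 + 976) = 1/340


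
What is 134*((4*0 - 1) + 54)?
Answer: 7102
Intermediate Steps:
134*((4*0 - 1) + 54) = 134*((0 - 1) + 54) = 134*(-1 + 54) = 134*53 = 7102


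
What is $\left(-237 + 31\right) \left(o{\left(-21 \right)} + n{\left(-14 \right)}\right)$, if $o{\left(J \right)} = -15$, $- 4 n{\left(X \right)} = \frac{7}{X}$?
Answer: $\frac{12257}{4} \approx 3064.3$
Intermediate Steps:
$n{\left(X \right)} = - \frac{7}{4 X}$ ($n{\left(X \right)} = - \frac{7 \frac{1}{X}}{4} = - \frac{7}{4 X}$)
$\left(-237 + 31\right) \left(o{\left(-21 \right)} + n{\left(-14 \right)}\right) = \left(-237 + 31\right) \left(-15 - \frac{7}{4 \left(-14\right)}\right) = - 206 \left(-15 - - \frac{1}{8}\right) = - 206 \left(-15 + \frac{1}{8}\right) = \left(-206\right) \left(- \frac{119}{8}\right) = \frac{12257}{4}$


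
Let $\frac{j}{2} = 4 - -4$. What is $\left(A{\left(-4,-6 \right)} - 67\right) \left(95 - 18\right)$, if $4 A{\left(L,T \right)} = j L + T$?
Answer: $- \frac{13013}{2} \approx -6506.5$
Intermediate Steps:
$j = 16$ ($j = 2 \left(4 - -4\right) = 2 \left(4 + 4\right) = 2 \cdot 8 = 16$)
$A{\left(L,T \right)} = 4 L + \frac{T}{4}$ ($A{\left(L,T \right)} = \frac{16 L + T}{4} = \frac{T + 16 L}{4} = 4 L + \frac{T}{4}$)
$\left(A{\left(-4,-6 \right)} - 67\right) \left(95 - 18\right) = \left(\left(4 \left(-4\right) + \frac{1}{4} \left(-6\right)\right) - 67\right) \left(95 - 18\right) = \left(\left(-16 - \frac{3}{2}\right) - 67\right) 77 = \left(- \frac{35}{2} - 67\right) 77 = \left(- \frac{169}{2}\right) 77 = - \frac{13013}{2}$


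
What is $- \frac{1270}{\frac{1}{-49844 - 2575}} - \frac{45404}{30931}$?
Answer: $\frac{2059142507626}{30931} \approx 6.6572 \cdot 10^{7}$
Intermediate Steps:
$- \frac{1270}{\frac{1}{-49844 - 2575}} - \frac{45404}{30931} = - \frac{1270}{\frac{1}{-52419}} - \frac{45404}{30931} = - \frac{1270}{- \frac{1}{52419}} - \frac{45404}{30931} = \left(-1270\right) \left(-52419\right) - \frac{45404}{30931} = 66572130 - \frac{45404}{30931} = \frac{2059142507626}{30931}$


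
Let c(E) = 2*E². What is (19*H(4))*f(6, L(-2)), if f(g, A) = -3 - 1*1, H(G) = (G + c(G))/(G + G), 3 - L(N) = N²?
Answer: -342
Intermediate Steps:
L(N) = 3 - N²
H(G) = (G + 2*G²)/(2*G) (H(G) = (G + 2*G²)/(G + G) = (G + 2*G²)/((2*G)) = (G + 2*G²)*(1/(2*G)) = (G + 2*G²)/(2*G))
f(g, A) = -4 (f(g, A) = -3 - 1 = -4)
(19*H(4))*f(6, L(-2)) = (19*(½ + 4))*(-4) = (19*(9/2))*(-4) = (171/2)*(-4) = -342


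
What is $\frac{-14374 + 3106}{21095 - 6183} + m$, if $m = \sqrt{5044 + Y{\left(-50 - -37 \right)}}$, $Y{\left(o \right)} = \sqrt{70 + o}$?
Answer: $- \frac{2817}{3728} + \sqrt{5044 + \sqrt{57}} \approx 70.319$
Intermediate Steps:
$m = \sqrt{5044 + \sqrt{57}}$ ($m = \sqrt{5044 + \sqrt{70 - 13}} = \sqrt{5044 + \sqrt{57}} \approx 71.074$)
$\frac{-14374 + 3106}{21095 - 6183} + m = \frac{-14374 + 3106}{21095 - 6183} + \sqrt{5044 + \sqrt{57}} = - \frac{11268}{14912} + \sqrt{5044 + \sqrt{57}} = \left(-11268\right) \frac{1}{14912} + \sqrt{5044 + \sqrt{57}} = - \frac{2817}{3728} + \sqrt{5044 + \sqrt{57}}$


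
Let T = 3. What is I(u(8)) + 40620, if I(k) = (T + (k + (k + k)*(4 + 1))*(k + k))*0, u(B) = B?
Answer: 40620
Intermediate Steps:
I(k) = 0 (I(k) = (3 + (k + (k + k)*(4 + 1))*(k + k))*0 = (3 + (k + (2*k)*5)*(2*k))*0 = (3 + (k + 10*k)*(2*k))*0 = (3 + (11*k)*(2*k))*0 = (3 + 22*k²)*0 = 0)
I(u(8)) + 40620 = 0 + 40620 = 40620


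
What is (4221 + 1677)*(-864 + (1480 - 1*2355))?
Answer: -10256622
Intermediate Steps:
(4221 + 1677)*(-864 + (1480 - 1*2355)) = 5898*(-864 + (1480 - 2355)) = 5898*(-864 - 875) = 5898*(-1739) = -10256622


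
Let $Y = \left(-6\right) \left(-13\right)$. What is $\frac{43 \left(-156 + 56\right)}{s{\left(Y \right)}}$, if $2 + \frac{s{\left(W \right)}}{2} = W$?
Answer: $- \frac{1075}{38} \approx -28.289$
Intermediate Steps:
$Y = 78$
$s{\left(W \right)} = -4 + 2 W$
$\frac{43 \left(-156 + 56\right)}{s{\left(Y \right)}} = \frac{43 \left(-156 + 56\right)}{-4 + 2 \cdot 78} = \frac{43 \left(-100\right)}{-4 + 156} = - \frac{4300}{152} = \left(-4300\right) \frac{1}{152} = - \frac{1075}{38}$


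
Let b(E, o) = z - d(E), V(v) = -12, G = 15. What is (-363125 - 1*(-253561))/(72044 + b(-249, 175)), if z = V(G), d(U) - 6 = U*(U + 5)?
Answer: -1118/115 ≈ -9.7217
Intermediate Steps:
d(U) = 6 + U*(5 + U) (d(U) = 6 + U*(U + 5) = 6 + U*(5 + U))
z = -12
b(E, o) = -18 - E² - 5*E (b(E, o) = -12 - (6 + E² + 5*E) = -12 + (-6 - E² - 5*E) = -18 - E² - 5*E)
(-363125 - 1*(-253561))/(72044 + b(-249, 175)) = (-363125 - 1*(-253561))/(72044 + (-18 - 1*(-249)² - 5*(-249))) = (-363125 + 253561)/(72044 + (-18 - 1*62001 + 1245)) = -109564/(72044 + (-18 - 62001 + 1245)) = -109564/(72044 - 60774) = -109564/11270 = -109564*1/11270 = -1118/115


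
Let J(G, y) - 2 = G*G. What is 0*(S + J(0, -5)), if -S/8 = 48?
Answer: 0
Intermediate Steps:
S = -384 (S = -8*48 = -384)
J(G, y) = 2 + G² (J(G, y) = 2 + G*G = 2 + G²)
0*(S + J(0, -5)) = 0*(-384 + (2 + 0²)) = 0*(-384 + (2 + 0)) = 0*(-384 + 2) = 0*(-382) = 0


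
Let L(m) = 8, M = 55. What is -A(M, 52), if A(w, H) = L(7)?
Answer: -8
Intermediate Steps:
A(w, H) = 8
-A(M, 52) = -1*8 = -8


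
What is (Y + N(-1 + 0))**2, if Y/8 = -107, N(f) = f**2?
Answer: 731025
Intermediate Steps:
Y = -856 (Y = 8*(-107) = -856)
(Y + N(-1 + 0))**2 = (-856 + (-1 + 0)**2)**2 = (-856 + (-1)**2)**2 = (-856 + 1)**2 = (-855)**2 = 731025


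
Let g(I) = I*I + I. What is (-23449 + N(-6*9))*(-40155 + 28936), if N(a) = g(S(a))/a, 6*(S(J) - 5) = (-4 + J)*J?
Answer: 2887961323/9 ≈ 3.2088e+8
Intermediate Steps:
S(J) = 5 + J*(-4 + J)/6 (S(J) = 5 + ((-4 + J)*J)/6 = 5 + (J*(-4 + J))/6 = 5 + J*(-4 + J)/6)
g(I) = I + I**2 (g(I) = I**2 + I = I + I**2)
N(a) = (5 - 2*a/3 + a**2/6)*(6 - 2*a/3 + a**2/6)/a (N(a) = ((5 - 2*a/3 + a**2/6)*(1 + (5 - 2*a/3 + a**2/6)))/a = ((5 - 2*a/3 + a**2/6)*(6 - 2*a/3 + a**2/6))/a = (5 - 2*a/3 + a**2/6)*(6 - 2*a/3 + a**2/6)/a)
(-23449 + N(-6*9))*(-40155 + 28936) = (-23449 + (30 + (-6*9)**2 - (-24)*9)*(36 + (-6*9)**2 - (-24)*9)/(36*((-6*9))))*(-40155 + 28936) = (-23449 + (1/36)*(30 + (-54)**2 - 4*(-54))*(36 + (-54)**2 - 4*(-54))/(-54))*(-11219) = (-23449 + (1/36)*(-1/54)*(30 + 2916 + 216)*(36 + 2916 + 216))*(-11219) = (-23449 + (1/36)*(-1/54)*3162*3168)*(-11219) = (-23449 - 46376/9)*(-11219) = -257417/9*(-11219) = 2887961323/9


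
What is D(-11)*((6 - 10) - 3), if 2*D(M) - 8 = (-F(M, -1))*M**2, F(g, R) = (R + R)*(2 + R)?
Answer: -875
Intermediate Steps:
F(g, R) = 2*R*(2 + R) (F(g, R) = (2*R)*(2 + R) = 2*R*(2 + R))
D(M) = 4 + M**2 (D(M) = 4 + ((-2*(-1)*(2 - 1))*M**2)/2 = 4 + ((-2*(-1))*M**2)/2 = 4 + ((-1*(-2))*M**2)/2 = 4 + (2*M**2)/2 = 4 + M**2)
D(-11)*((6 - 10) - 3) = (4 + (-11)**2)*((6 - 10) - 3) = (4 + 121)*(-4 - 3) = 125*(-7) = -875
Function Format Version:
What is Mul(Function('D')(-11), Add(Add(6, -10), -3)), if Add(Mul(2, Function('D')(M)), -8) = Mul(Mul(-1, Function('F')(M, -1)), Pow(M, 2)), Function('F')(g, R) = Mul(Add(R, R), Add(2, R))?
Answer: -875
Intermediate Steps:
Function('F')(g, R) = Mul(2, R, Add(2, R)) (Function('F')(g, R) = Mul(Mul(2, R), Add(2, R)) = Mul(2, R, Add(2, R)))
Function('D')(M) = Add(4, Pow(M, 2)) (Function('D')(M) = Add(4, Mul(Rational(1, 2), Mul(Mul(-1, Mul(2, -1, Add(2, -1))), Pow(M, 2)))) = Add(4, Mul(Rational(1, 2), Mul(Mul(-1, Mul(2, -1, 1)), Pow(M, 2)))) = Add(4, Mul(Rational(1, 2), Mul(Mul(-1, -2), Pow(M, 2)))) = Add(4, Mul(Rational(1, 2), Mul(2, Pow(M, 2)))) = Add(4, Pow(M, 2)))
Mul(Function('D')(-11), Add(Add(6, -10), -3)) = Mul(Add(4, Pow(-11, 2)), Add(Add(6, -10), -3)) = Mul(Add(4, 121), Add(-4, -3)) = Mul(125, -7) = -875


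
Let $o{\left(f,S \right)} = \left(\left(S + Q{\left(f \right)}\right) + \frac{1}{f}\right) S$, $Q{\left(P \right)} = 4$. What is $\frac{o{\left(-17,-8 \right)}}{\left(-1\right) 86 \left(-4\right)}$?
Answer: $\frac{69}{731} \approx 0.094391$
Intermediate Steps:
$o{\left(f,S \right)} = S \left(4 + S + \frac{1}{f}\right)$ ($o{\left(f,S \right)} = \left(\left(S + 4\right) + \frac{1}{f}\right) S = \left(\left(4 + S\right) + \frac{1}{f}\right) S = \left(4 + S + \frac{1}{f}\right) S = S \left(4 + S + \frac{1}{f}\right)$)
$\frac{o{\left(-17,-8 \right)}}{\left(-1\right) 86 \left(-4\right)} = \frac{\left(-8\right) \frac{1}{-17} \left(1 - 17 \left(4 - 8\right)\right)}{\left(-1\right) 86 \left(-4\right)} = \frac{\left(-8\right) \left(- \frac{1}{17}\right) \left(1 - -68\right)}{\left(-1\right) \left(-344\right)} = \frac{\left(-8\right) \left(- \frac{1}{17}\right) \left(1 + 68\right)}{344} = \left(-8\right) \left(- \frac{1}{17}\right) 69 \cdot \frac{1}{344} = \frac{552}{17} \cdot \frac{1}{344} = \frac{69}{731}$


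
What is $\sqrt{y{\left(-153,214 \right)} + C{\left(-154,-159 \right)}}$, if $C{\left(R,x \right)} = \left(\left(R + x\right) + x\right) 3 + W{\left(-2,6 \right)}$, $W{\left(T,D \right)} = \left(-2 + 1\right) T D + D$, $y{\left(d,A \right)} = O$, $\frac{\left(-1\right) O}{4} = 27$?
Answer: $i \sqrt{1506} \approx 38.807 i$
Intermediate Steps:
$O = -108$ ($O = \left(-4\right) 27 = -108$)
$y{\left(d,A \right)} = -108$
$W{\left(T,D \right)} = D - D T$ ($W{\left(T,D \right)} = - T D + D = - D T + D = D - D T$)
$C{\left(R,x \right)} = 18 + 3 R + 6 x$ ($C{\left(R,x \right)} = \left(\left(R + x\right) + x\right) 3 + 6 \left(1 - -2\right) = \left(R + 2 x\right) 3 + 6 \left(1 + 2\right) = \left(3 R + 6 x\right) + 6 \cdot 3 = \left(3 R + 6 x\right) + 18 = 18 + 3 R + 6 x$)
$\sqrt{y{\left(-153,214 \right)} + C{\left(-154,-159 \right)}} = \sqrt{-108 + \left(18 + 3 \left(-154\right) + 6 \left(-159\right)\right)} = \sqrt{-108 - 1398} = \sqrt{-1506} = i \sqrt{1506}$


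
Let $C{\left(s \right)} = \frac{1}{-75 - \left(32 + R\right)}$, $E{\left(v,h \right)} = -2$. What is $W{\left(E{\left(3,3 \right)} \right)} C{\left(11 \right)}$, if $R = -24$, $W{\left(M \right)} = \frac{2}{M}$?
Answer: $\frac{1}{83} \approx 0.012048$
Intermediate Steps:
$C{\left(s \right)} = - \frac{1}{83}$ ($C{\left(s \right)} = \frac{1}{-75 - 8} = \frac{1}{-83} = - \frac{1}{83}$)
$W{\left(E{\left(3,3 \right)} \right)} C{\left(11 \right)} = \frac{2}{-2} \left(- \frac{1}{83}\right) = 2 \left(- \frac{1}{2}\right) \left(- \frac{1}{83}\right) = \left(-1\right) \left(- \frac{1}{83}\right) = \frac{1}{83}$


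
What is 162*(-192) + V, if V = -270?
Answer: -31374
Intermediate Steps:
162*(-192) + V = 162*(-192) - 270 = -31104 - 270 = -31374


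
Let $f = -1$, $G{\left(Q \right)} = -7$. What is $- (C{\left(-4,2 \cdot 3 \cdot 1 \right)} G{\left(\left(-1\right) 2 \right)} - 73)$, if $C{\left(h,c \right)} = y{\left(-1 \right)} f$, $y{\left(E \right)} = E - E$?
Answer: $73$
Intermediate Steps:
$y{\left(E \right)} = 0$
$C{\left(h,c \right)} = 0$ ($C{\left(h,c \right)} = 0 \left(-1\right) = 0$)
$- (C{\left(-4,2 \cdot 3 \cdot 1 \right)} G{\left(\left(-1\right) 2 \right)} - 73) = - (0 \left(-7\right) - 73) = - (0 - 73) = \left(-1\right) \left(-73\right) = 73$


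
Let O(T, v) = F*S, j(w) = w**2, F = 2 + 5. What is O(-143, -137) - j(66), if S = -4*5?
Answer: -4496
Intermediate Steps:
S = -20
F = 7
O(T, v) = -140 (O(T, v) = 7*(-20) = -140)
O(-143, -137) - j(66) = -140 - 1*66**2 = -140 - 1*4356 = -140 - 4356 = -4496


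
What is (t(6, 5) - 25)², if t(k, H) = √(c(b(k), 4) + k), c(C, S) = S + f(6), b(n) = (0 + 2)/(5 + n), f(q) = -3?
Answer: (25 - √7)² ≈ 499.71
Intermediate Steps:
b(n) = 2/(5 + n)
c(C, S) = -3 + S (c(C, S) = S - 3 = -3 + S)
t(k, H) = √(1 + k) (t(k, H) = √((-3 + 4) + k) = √(1 + k))
(t(6, 5) - 25)² = (√(1 + 6) - 25)² = (√7 - 25)² = (-25 + √7)²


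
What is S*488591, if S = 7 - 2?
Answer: 2442955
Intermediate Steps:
S = 5
S*488591 = 5*488591 = 2442955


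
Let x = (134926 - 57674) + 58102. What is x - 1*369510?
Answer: -234156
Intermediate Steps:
x = 135354 (x = 77252 + 58102 = 135354)
x - 1*369510 = 135354 - 1*369510 = 135354 - 369510 = -234156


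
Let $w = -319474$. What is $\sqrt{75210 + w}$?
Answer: $2 i \sqrt{61066} \approx 494.23 i$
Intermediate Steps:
$\sqrt{75210 + w} = \sqrt{75210 - 319474} = \sqrt{-244264} = 2 i \sqrt{61066}$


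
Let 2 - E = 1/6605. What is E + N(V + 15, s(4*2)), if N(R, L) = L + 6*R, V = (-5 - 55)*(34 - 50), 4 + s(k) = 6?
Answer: 38665669/6605 ≈ 5854.0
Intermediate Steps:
s(k) = 2 (s(k) = -4 + 6 = 2)
V = 960 (V = -60*(-16) = 960)
E = 13209/6605 (E = 2 - 1/6605 = 13209/6605 ≈ 1.9998)
E + N(V + 15, s(4*2)) = 13209/6605 + (2 + 6*(960 + 15)) = 13209/6605 + (2 + 6*975) = 13209/6605 + (2 + 5850) = 13209/6605 + 5852 = 38665669/6605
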